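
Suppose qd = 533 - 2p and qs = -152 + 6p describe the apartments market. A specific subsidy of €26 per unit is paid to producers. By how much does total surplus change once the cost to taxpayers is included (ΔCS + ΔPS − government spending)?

Pre-subsidy: 533 - 2p = -152 + 6p gives p* = 85.625, q* = 361.75.
With the subsidy, sellers receive ps = pb + 26 for each unit, where pb is the price buyers pay.
Supply in terms of pb becomes qs = -152 + 6(pb + 26) = 4 + 6pb. Setting this equal to demand: 533 - 2pb = 4 + 6pb, so pb = 66.125.
Sellers receive ps = 66.125 + 26 = 92.125; q' = 533 − 2·66.125 = 400.75.
ΔCS = ½(361.75 + 400.75)(85.625 − 66.125) = 7434.375; ΔPS = ½(361.75 + 400.75)(92.125 − 85.625) = 2478.125.
Government spending = 26 × 400.75 = 10419.5.
Net change = 7434.375 + 2478.125 − 10419.5 = -507. The loss equals the DWL triangle ½·26·39.

Net change in total surplus = -€507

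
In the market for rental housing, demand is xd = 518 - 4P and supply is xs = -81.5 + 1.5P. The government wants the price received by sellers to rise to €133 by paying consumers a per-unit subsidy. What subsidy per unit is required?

Required subsidy s = €33 per unit

At a seller price of 133, quantity supplied is -81.5 + 1.5·133 = 118.
Buyers absorb 118 only when they pay Pb with 518 − 4·Pb = 118, i.e. Pb = 100.
s = Ps − Pb = 133 − 100 = 33.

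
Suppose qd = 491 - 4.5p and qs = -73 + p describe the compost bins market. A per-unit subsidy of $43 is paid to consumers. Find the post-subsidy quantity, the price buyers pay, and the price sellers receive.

q' = 712/11; buyers pay 1042/11; sellers receive 1515/11

Pre-subsidy: 491 - 4.5p = -73 + p gives p* = 1128/11, q* = 325/11.
With the rebate, buyers effectively pay pb = ps − 43, where ps is the price sellers receive.
Demand in terms of ps becomes qd = 491 − 4.5(ps − 43) = 684.5 - 4.5ps. Setting this equal to supply: 684.5 - 4.5ps = -73 + ps, so ps = 1515/11.
Buyers pay pb = 1515/11 − 43 = 1042/11; q' = -73 + 1·(1515/11) = 712/11.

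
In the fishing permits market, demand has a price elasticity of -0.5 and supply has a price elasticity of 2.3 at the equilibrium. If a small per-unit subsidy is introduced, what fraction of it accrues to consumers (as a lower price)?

For a small subsidy around the equilibrium, the benefit split depends on the relative slopes, which at a point are proportional to the elasticities.
Buyer share = εs/(εs + |εd|) = 2.3/(2.3 + 0.5) = 23/28; seller share = |εd|/(εs + |εd|) = 5/28.

Consumer share = 23/28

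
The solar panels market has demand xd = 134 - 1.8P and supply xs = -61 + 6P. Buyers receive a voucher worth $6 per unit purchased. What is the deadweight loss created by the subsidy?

Pre-subsidy: 134 - 1.8P = -61 + 6P gives P* = 25, x* = 89.
With the rebate, buyers effectively pay Pb = Ps − 6, where Ps is the price sellers receive.
Demand in terms of Ps becomes xd = 134 − 1.8(Ps − 6) = 144.8 - 1.8Ps. Setting this equal to supply: 144.8 - 1.8Ps = -61 + 6Ps, so Ps = 343/13.
Buyers pay Pb = 343/13 − 6 = 265/13; x' = -61 + 6·(343/13) = 1265/13.
The subsidy expands output by 1265/13 − 89 = 108/13 past the efficient level; on those units the gap between marginal cost and willingness to pay runs from 0 up to 6.
DWL = ½ × 6 × 108/13 = 324/13.

Deadweight loss = 324/13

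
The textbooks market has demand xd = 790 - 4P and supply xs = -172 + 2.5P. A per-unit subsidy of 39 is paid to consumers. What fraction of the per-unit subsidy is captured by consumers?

Consumer share = 5/13

Pre-subsidy: 790 - 4P = -172 + 2.5P gives P* = 148, x* = 198.
With the rebate, buyers effectively pay Pb = Ps − 39, where Ps is the price sellers receive.
Demand in terms of Ps becomes xd = 790 − 4(Ps − 39) = 946 - 4Ps. Setting this equal to supply: 946 - 4Ps = -172 + 2.5Ps, so Ps = 172.
Buyers pay Pb = 172 − 39 = 133; x' = -172 + 2.5·172 = 258.
Buyers' price falls by P* − Pb = 148 − 133 = 15; sellers' price rises by Ps − P* = 172 − 148 = 24.
So consumers capture 15/39 = 5/13 of each unit of subsidy.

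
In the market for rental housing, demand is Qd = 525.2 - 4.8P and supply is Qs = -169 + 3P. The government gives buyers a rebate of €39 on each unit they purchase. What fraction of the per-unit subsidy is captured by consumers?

Consumer share = 5/13

Pre-subsidy: 525.2 - 4.8P = -169 + 3P gives P* = 89, Q* = 98.
With the rebate, buyers effectively pay Pb = Ps − 39, where Ps is the price sellers receive.
Demand in terms of Ps becomes Qd = 525.2 − 4.8(Ps − 39) = 712.4 - 4.8Ps. Setting this equal to supply: 712.4 - 4.8Ps = -169 + 3Ps, so Ps = 113.
Buyers pay Pb = 113 − 39 = 74; Q' = -169 + 3·113 = 170.
Buyers' price falls by P* − Pb = 89 − 74 = 15; sellers' price rises by Ps − P* = 113 − 89 = 24.
So consumers capture 15/39 = 5/13 of each unit of subsidy.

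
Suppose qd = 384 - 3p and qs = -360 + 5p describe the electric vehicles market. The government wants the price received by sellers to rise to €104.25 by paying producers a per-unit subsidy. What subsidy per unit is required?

At a seller price of 104.25, quantity supplied is -360 + 5·104.25 = 161.25.
Buyers absorb 161.25 only when they pay pb with 384 − 3·pb = 161.25, i.e. pb = 74.25.
s = ps − pb = 104.25 − 74.25 = 30.

Required subsidy s = €30 per unit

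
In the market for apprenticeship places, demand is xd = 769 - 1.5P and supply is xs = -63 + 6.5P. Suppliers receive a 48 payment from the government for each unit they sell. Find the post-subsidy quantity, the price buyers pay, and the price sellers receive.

Pre-subsidy: 769 - 1.5P = -63 + 6.5P gives P* = 104, x* = 613.
With the subsidy, sellers receive Ps = Pb + 48 for each unit, where Pb is the price buyers pay.
Supply in terms of Pb becomes xs = -63 + 6.5(Pb + 48) = 249 + 6.5Pb. Setting this equal to demand: 769 - 1.5Pb = 249 + 6.5Pb, so Pb = 65.
Sellers receive Ps = 65 + 48 = 113; x' = 769 − 1.5·65 = 671.5.

x' = 671.5; buyers pay 65; sellers receive 113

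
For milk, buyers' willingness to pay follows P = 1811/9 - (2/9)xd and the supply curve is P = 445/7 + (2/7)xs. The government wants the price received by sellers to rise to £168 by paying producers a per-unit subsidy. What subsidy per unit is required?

Required subsidy s = £48 per unit

At a seller price of 168, quantity supplied is -222.5 + 3.5·168 = 365.5.
Buyers absorb 365.5 only when they pay Pb = 1811/9 − (2/9)·365.5 = 120.
s = Ps − Pb = 168 − 120 = 48.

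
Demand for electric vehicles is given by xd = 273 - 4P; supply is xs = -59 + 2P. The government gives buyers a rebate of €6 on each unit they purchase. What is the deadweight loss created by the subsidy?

Pre-subsidy: 273 - 4P = -59 + 2P gives P* = 166/3, x* = 155/3.
With the rebate, buyers effectively pay Pb = Ps − 6, where Ps is the price sellers receive.
Demand in terms of Ps becomes xd = 273 − 4(Ps − 6) = 297 - 4Ps. Setting this equal to supply: 297 - 4Ps = -59 + 2Ps, so Ps = 178/3.
Buyers pay Pb = 178/3 − 6 = 160/3; x' = -59 + 2·(178/3) = 179/3.
The subsidy expands output by 179/3 − 155/3 = 8 past the efficient level; on those units the gap between marginal cost and willingness to pay runs from 0 up to 6.
DWL = ½ × 6 × 8 = 24.

Deadweight loss = €24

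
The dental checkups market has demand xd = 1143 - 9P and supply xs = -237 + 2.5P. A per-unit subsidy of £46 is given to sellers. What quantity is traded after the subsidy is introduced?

x' = 153

Pre-subsidy: 1143 - 9P = -237 + 2.5P gives P* = 120, x* = 63.
With the subsidy, sellers receive Ps = Pb + 46 for each unit, where Pb is the price buyers pay.
Supply in terms of Pb becomes xs = -237 + 2.5(Pb + 46) = -122 + 2.5Pb. Setting this equal to demand: 1143 - 9Pb = -122 + 2.5Pb, so Pb = 110.
Sellers receive Ps = 110 + 46 = 156; x' = 1143 − 9·110 = 153.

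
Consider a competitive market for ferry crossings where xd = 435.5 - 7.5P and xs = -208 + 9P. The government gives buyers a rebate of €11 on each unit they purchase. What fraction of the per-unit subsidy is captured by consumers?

Consumer share = 6/11

Pre-subsidy: 435.5 - 7.5P = -208 + 9P gives P* = 39, x* = 143.
With the rebate, buyers effectively pay Pb = Ps − 11, where Ps is the price sellers receive.
Demand in terms of Ps becomes xd = 435.5 − 7.5(Ps − 11) = 518 - 7.5Ps. Setting this equal to supply: 518 - 7.5Ps = -208 + 9Ps, so Ps = 44.
Buyers pay Pb = 44 − 11 = 33; x' = -208 + 9·44 = 188.
Buyers' price falls by P* − Pb = 39 − 33 = 6; sellers' price rises by Ps − P* = 44 − 39 = 5.
So consumers capture 6/11 = 6/11 of each unit of subsidy.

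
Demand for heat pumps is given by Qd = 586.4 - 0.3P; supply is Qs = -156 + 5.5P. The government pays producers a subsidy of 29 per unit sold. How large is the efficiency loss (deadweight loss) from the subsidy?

Deadweight loss = 119.625

Pre-subsidy: 586.4 - 0.3P = -156 + 5.5P gives P* = 128, Q* = 548.
With the subsidy, sellers receive Ps = Pb + 29 for each unit, where Pb is the price buyers pay.
Supply in terms of Pb becomes Qs = -156 + 5.5(Pb + 29) = 3.5 + 5.5Pb. Setting this equal to demand: 586.4 - 0.3Pb = 3.5 + 5.5Pb, so Pb = 100.5.
Sellers receive Ps = 100.5 + 29 = 129.5; Q' = 586.4 − 0.3·100.5 = 556.25.
The subsidy expands output by 556.25 − 548 = 8.25 past the efficient level; on those units the gap between marginal cost and willingness to pay runs from 0 up to 29.
DWL = ½ × 29 × 8.25 = 119.625.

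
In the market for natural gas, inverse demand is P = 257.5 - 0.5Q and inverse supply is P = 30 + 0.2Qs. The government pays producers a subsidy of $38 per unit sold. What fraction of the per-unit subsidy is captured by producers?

Producer share = 2/7

Pre-subsidy: 257.5 - 0.5Q = 30 + 0.2Q gives Q* = 325 and P* = 95.
With the subsidy, sellers receive Ps = Pb + 38 for each unit, where Pb is the price buyers pay.
On the curves, Pb = 257.5 - 0.5Q and Ps = 30 + 0.2Q; the wedge Ps − Pb = 38 gives 30 + 0.2Q − (257.5 - 0.5Q) = 38, so Q' = 2655/7.
Then Pb = 257.5 − 0.5·(2655/7) = 475/7 and Ps = 30 + 0.2·(2655/7) = 741/7.
Buyers' price falls by P* − Pb = 95 − 475/7 = 190/7; sellers' price rises by Ps − P* = 741/7 − 95 = 76/7.
So producers capture (76/7)/38 = 2/7 of each unit of subsidy.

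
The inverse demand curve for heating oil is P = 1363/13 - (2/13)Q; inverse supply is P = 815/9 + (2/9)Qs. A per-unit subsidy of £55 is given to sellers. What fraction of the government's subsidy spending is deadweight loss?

Pre-subsidy: 1363/13 - (2/13)Q = 815/9 + (2/9)Q gives Q* = 38 and P* = 99.
With the subsidy, sellers receive Ps = Pb + 55 for each unit, where Pb is the price buyers pay.
On the curves, Pb = 1363/13 - (2/13)Q and Ps = 815/9 + (2/9)Q; the wedge Ps − Pb = 55 gives 815/9 + (2/9)Q − (1363/13 - (2/13)Q) = 55, so Q' = 184.25.
Then Pb = 1363/13 − (2/13)·184.25 = 76.5 and Ps = 815/9 + (2/9)·184.25 = 131.5.
ΔCS = ½(38 + 184.25)(99 − 76.5) = 2500.3125; ΔPS = ½(38 + 184.25)(131.5 − 99) = 3611.5625.
Government spending = 55 × 184.25 = 10133.75.
DWL = ½ × 55 × (184.25 − 38) = 4021.875; fraction = 4021.875 / 10133.75 = 585/1474.

DWL / government spending = 585/1474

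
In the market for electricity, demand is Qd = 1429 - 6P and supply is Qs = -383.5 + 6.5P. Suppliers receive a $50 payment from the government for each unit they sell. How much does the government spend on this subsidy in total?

Pre-subsidy: 1429 - 6P = -383.5 + 6.5P gives P* = 145, Q* = 559.
With the subsidy, sellers receive Ps = Pb + 50 for each unit, where Pb is the price buyers pay.
Supply in terms of Pb becomes Qs = -383.5 + 6.5(Pb + 50) = -58.5 + 6.5Pb. Setting this equal to demand: 1429 - 6Pb = -58.5 + 6.5Pb, so Pb = 119.
Sellers receive Ps = 119 + 50 = 169; Q' = 1429 − 6·119 = 715.
Government outlay = subsidy × quantity = 50 × 715 = 35750.

Government cost = $35750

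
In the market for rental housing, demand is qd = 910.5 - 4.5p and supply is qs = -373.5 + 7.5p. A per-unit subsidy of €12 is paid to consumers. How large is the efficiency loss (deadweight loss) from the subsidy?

Deadweight loss = €202.5

Pre-subsidy: 910.5 - 4.5p = -373.5 + 7.5p gives p* = 107, q* = 429.
With the rebate, buyers effectively pay pb = ps − 12, where ps is the price sellers receive.
Demand in terms of ps becomes qd = 910.5 − 4.5(ps − 12) = 964.5 - 4.5ps. Setting this equal to supply: 964.5 - 4.5ps = -373.5 + 7.5ps, so ps = 111.5.
Buyers pay pb = 111.5 − 12 = 99.5; q' = -373.5 + 7.5·111.5 = 462.75.
The subsidy expands output by 462.75 − 429 = 33.75 past the efficient level; on those units the gap between marginal cost and willingness to pay runs from 0 up to 12.
DWL = ½ × 12 × 33.75 = 202.5.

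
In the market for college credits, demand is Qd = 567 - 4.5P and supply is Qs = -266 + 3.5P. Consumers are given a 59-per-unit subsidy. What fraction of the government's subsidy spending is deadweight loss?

DWL / government spending = 59/218

Pre-subsidy: 567 - 4.5P = -266 + 3.5P gives P* = 104.125, Q* = 98.4375.
With the rebate, buyers effectively pay Pb = Ps − 59, where Ps is the price sellers receive.
Demand in terms of Ps becomes Qd = 567 − 4.5(Ps − 59) = 832.5 - 4.5Ps. Setting this equal to supply: 832.5 - 4.5Ps = -266 + 3.5Ps, so Ps = 137.3125.
Buyers pay Pb = 137.3125 − 59 = 78.3125; Q' = -266 + 3.5·137.3125 = 214.59375.
ΔCS = ½(98.4375 + 214.59375)(104.125 − 78.3125) = 4040.0595703125; ΔPS = ½(98.4375 + 214.59375)(137.3125 − 104.125) = 5194.3623046875.
Government spending = 59 × 214.59375 = 12661.03125.
DWL = ½ × 59 × (214.59375 − 98.4375) = 3426.609375; fraction = 3426.609375 / 12661.03125 = 59/218.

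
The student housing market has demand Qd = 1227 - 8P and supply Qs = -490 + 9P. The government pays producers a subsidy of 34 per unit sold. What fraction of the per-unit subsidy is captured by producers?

Producer share = 8/17

Pre-subsidy: 1227 - 8P = -490 + 9P gives P* = 101, Q* = 419.
With the subsidy, sellers receive Ps = Pb + 34 for each unit, where Pb is the price buyers pay.
Supply in terms of Pb becomes Qs = -490 + 9(Pb + 34) = -184 + 9Pb. Setting this equal to demand: 1227 - 8Pb = -184 + 9Pb, so Pb = 83.
Sellers receive Ps = 83 + 34 = 117; Q' = 1227 − 8·83 = 563.
Buyers' price falls by P* − Pb = 101 − 83 = 18; sellers' price rises by Ps − P* = 117 − 101 = 16.
So producers capture 16/34 = 8/17 of each unit of subsidy.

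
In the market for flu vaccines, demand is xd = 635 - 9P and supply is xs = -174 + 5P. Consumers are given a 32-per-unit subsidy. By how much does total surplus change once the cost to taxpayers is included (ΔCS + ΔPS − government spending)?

Net change in total surplus = -11520/7

Pre-subsidy: 635 - 9P = -174 + 5P gives P* = 809/14, x* = 1609/14.
With the rebate, buyers effectively pay Pb = Ps − 32, where Ps is the price sellers receive.
Demand in terms of Ps becomes xd = 635 − 9(Ps − 32) = 923 - 9Ps. Setting this equal to supply: 923 - 9Ps = -174 + 5Ps, so Ps = 1097/14.
Buyers pay Pb = 1097/14 − 32 = 649/14; x' = -174 + 5·(1097/14) = 3049/14.
ΔCS = ½(1609/14 + 3049/14)(809/14 − 649/14) = 93160/49; ΔPS = ½(1609/14 + 3049/14)(1097/14 − 809/14) = 167688/49.
Government spending = 32 × 3049/14 = 48784/7.
Net change = 93160/49 + 167688/49 − 48784/7 = -11520/7. The loss equals the DWL triangle ½·32·720/7.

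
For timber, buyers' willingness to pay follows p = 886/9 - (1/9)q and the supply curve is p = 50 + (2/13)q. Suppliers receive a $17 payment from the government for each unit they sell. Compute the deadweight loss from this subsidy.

Deadweight loss = 33813/62

Pre-subsidy: 886/9 - (1/9)q = 50 + (2/13)q gives q* = 5668/31 and p* = 2422/31.
With the subsidy, sellers receive ps = pb + 17 for each unit, where pb is the price buyers pay.
On the curves, pb = 886/9 - (1/9)q and ps = 50 + (2/13)q; the wedge ps − pb = 17 gives 50 + (2/13)q − (886/9 - (1/9)q) = 17, so q' = 247.
Then pb = 886/9 − (1/9)·247 = 71 and ps = 50 + (2/13)·247 = 88.
The subsidy expands output by 247 − 5668/31 = 1989/31 past the efficient level; on those units the gap between marginal cost and willingness to pay runs from 0 up to 17.
DWL = ½ × 17 × 1989/31 = 33813/62.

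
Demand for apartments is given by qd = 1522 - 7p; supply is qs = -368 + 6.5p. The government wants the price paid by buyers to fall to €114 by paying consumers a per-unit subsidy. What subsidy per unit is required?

At a buyer price of 114, quantity demanded is 1522 − 7·114 = 724.
Sellers supply 724 only when they receive ps with -368 + 6.5·ps = 724, i.e. ps = 168.
s = ps − pb = 168 − 114 = 54.

Required subsidy s = €54 per unit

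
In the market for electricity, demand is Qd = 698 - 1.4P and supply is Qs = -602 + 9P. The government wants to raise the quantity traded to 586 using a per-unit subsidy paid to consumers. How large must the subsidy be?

At Q = 586, invert demand for the buyer price: Pb = (698 − 586)/1.4 = 80; invert supply for the seller price: Ps = (586 − (-602))/9 = 132.
The subsidy must fill the gap: s = Ps − Pb = 132 − 80 = 52.

Required subsidy s = 52 per unit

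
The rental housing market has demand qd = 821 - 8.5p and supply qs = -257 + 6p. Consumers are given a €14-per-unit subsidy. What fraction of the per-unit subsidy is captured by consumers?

Pre-subsidy: 821 - 8.5p = -257 + 6p gives p* = 2156/29, q* = 5483/29.
With the rebate, buyers effectively pay pb = ps − 14, where ps is the price sellers receive.
Demand in terms of ps becomes qd = 821 − 8.5(ps − 14) = 940 - 8.5ps. Setting this equal to supply: 940 - 8.5ps = -257 + 6ps, so ps = 2394/29.
Buyers pay pb = 2394/29 − 14 = 1988/29; q' = -257 + 6·(2394/29) = 6911/29.
Buyers' price falls by p* − pb = 2156/29 − 1988/29 = 168/29; sellers' price rises by ps − p* = 2394/29 − 2156/29 = 238/29.
So consumers capture (168/29)/14 = 12/29 of each unit of subsidy.

Consumer share = 12/29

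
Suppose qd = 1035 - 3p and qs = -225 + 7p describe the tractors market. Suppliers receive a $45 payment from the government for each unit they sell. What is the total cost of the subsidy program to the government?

Government cost = $33817.5

Pre-subsidy: 1035 - 3p = -225 + 7p gives p* = 126, q* = 657.
With the subsidy, sellers receive ps = pb + 45 for each unit, where pb is the price buyers pay.
Supply in terms of pb becomes qs = -225 + 7(pb + 45) = 90 + 7pb. Setting this equal to demand: 1035 - 3pb = 90 + 7pb, so pb = 94.5.
Sellers receive ps = 94.5 + 45 = 139.5; q' = 1035 − 3·94.5 = 751.5.
Government outlay = subsidy × quantity = 45 × 751.5 = 33817.5.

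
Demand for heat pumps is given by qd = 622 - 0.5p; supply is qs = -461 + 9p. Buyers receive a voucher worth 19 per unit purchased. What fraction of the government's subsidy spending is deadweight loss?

DWL / government spending = 9/1148

Pre-subsidy: 622 - 0.5p = -461 + 9p gives p* = 114, q* = 565.
With the rebate, buyers effectively pay pb = ps − 19, where ps is the price sellers receive.
Demand in terms of ps becomes qd = 622 − 0.5(ps − 19) = 631.5 - 0.5ps. Setting this equal to supply: 631.5 - 0.5ps = -461 + 9ps, so ps = 115.
Buyers pay pb = 115 − 19 = 96; q' = -461 + 9·115 = 574.
ΔCS = ½(565 + 574)(114 − 96) = 10251; ΔPS = ½(565 + 574)(115 − 114) = 569.5.
Government spending = 19 × 574 = 10906.
DWL = ½ × 19 × (574 − 565) = 85.5; fraction = 85.5 / 10906 = 9/1148.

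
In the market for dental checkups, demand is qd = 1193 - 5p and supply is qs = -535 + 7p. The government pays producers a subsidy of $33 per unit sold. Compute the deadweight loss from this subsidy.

Deadweight loss = $1588.125

Pre-subsidy: 1193 - 5p = -535 + 7p gives p* = 144, q* = 473.
With the subsidy, sellers receive ps = pb + 33 for each unit, where pb is the price buyers pay.
Supply in terms of pb becomes qs = -535 + 7(pb + 33) = -304 + 7pb. Setting this equal to demand: 1193 - 5pb = -304 + 7pb, so pb = 124.75.
Sellers receive ps = 124.75 + 33 = 157.75; q' = 1193 − 5·124.75 = 569.25.
The subsidy expands output by 569.25 − 473 = 96.25 past the efficient level; on those units the gap between marginal cost and willingness to pay runs from 0 up to 33.
DWL = ½ × 33 × 96.25 = 1588.125.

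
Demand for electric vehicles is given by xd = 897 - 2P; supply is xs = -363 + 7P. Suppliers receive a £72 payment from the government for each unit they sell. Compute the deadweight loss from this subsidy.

Pre-subsidy: 897 - 2P = -363 + 7P gives P* = 140, x* = 617.
With the subsidy, sellers receive Ps = Pb + 72 for each unit, where Pb is the price buyers pay.
Supply in terms of Pb becomes xs = -363 + 7(Pb + 72) = 141 + 7Pb. Setting this equal to demand: 897 - 2Pb = 141 + 7Pb, so Pb = 84.
Sellers receive Ps = 84 + 72 = 156; x' = 897 − 2·84 = 729.
The subsidy expands output by 729 − 617 = 112 past the efficient level; on those units the gap between marginal cost and willingness to pay runs from 0 up to 72.
DWL = ½ × 72 × 112 = 4032.

Deadweight loss = £4032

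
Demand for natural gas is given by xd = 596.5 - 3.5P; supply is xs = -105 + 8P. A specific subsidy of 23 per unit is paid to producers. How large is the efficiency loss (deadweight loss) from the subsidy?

Deadweight loss = 644

Pre-subsidy: 596.5 - 3.5P = -105 + 8P gives P* = 61, x* = 383.
With the subsidy, sellers receive Ps = Pb + 23 for each unit, where Pb is the price buyers pay.
Supply in terms of Pb becomes xs = -105 + 8(Pb + 23) = 79 + 8Pb. Setting this equal to demand: 596.5 - 3.5Pb = 79 + 8Pb, so Pb = 45.
Sellers receive Ps = 45 + 23 = 68; x' = 596.5 − 3.5·45 = 439.
The subsidy expands output by 439 − 383 = 56 past the efficient level; on those units the gap between marginal cost and willingness to pay runs from 0 up to 23.
DWL = ½ × 23 × 56 = 644.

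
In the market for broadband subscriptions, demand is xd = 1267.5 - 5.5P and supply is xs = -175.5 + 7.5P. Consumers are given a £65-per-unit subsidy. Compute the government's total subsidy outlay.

Government cost = £56111.25

Pre-subsidy: 1267.5 - 5.5P = -175.5 + 7.5P gives P* = 111, x* = 657.
With the rebate, buyers effectively pay Pb = Ps − 65, where Ps is the price sellers receive.
Demand in terms of Ps becomes xd = 1267.5 − 5.5(Ps − 65) = 1625 - 5.5Ps. Setting this equal to supply: 1625 - 5.5Ps = -175.5 + 7.5Ps, so Ps = 138.5.
Buyers pay Pb = 138.5 − 65 = 73.5; x' = -175.5 + 7.5·138.5 = 863.25.
Government outlay = subsidy × quantity = 65 × 863.25 = 56111.25.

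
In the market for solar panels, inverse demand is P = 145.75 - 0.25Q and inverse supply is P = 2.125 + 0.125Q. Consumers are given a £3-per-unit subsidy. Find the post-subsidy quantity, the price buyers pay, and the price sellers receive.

Pre-subsidy: 145.75 - 0.25Q = 2.125 + 0.125Q gives Q* = 383 and P* = 50.
With the rebate, buyers effectively pay Pb = Ps − 3, where Ps is the price sellers receive.
On the curves, Pb = 145.75 - 0.25Q and Ps = 2.125 + 0.125Q; the wedge Ps − Pb = 3 gives 2.125 + 0.125Q − (145.75 - 0.25Q) = 3, so Q' = 391.
Then Pb = 145.75 − 0.25·391 = 48 and Ps = 2.125 + 0.125·391 = 51.

Q' = 391; buyers pay £48; sellers receive £51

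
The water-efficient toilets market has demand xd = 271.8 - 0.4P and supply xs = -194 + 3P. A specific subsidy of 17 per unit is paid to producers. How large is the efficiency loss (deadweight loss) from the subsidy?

Deadweight loss = 51

Pre-subsidy: 271.8 - 0.4P = -194 + 3P gives P* = 137, x* = 217.
With the subsidy, sellers receive Ps = Pb + 17 for each unit, where Pb is the price buyers pay.
Supply in terms of Pb becomes xs = -194 + 3(Pb + 17) = -143 + 3Pb. Setting this equal to demand: 271.8 - 0.4Pb = -143 + 3Pb, so Pb = 122.
Sellers receive Ps = 122 + 17 = 139; x' = 271.8 − 0.4·122 = 223.
The subsidy expands output by 223 − 217 = 6 past the efficient level; on those units the gap between marginal cost and willingness to pay runs from 0 up to 17.
DWL = ½ × 17 × 6 = 51.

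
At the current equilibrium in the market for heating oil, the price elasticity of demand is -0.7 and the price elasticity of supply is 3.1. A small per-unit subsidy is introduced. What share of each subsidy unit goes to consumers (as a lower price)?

For a small subsidy around the equilibrium, the benefit split depends on the relative slopes, which at a point are proportional to the elasticities.
Buyer share = εs/(εs + |εd|) = 3.1/(3.1 + 0.7) = 31/38; seller share = |εd|/(εs + |εd|) = 7/38.

Consumer share = 31/38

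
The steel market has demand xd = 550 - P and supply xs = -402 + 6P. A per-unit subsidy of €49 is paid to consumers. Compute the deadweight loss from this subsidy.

Deadweight loss = €1029

Pre-subsidy: 550 - P = -402 + 6P gives P* = 136, x* = 414.
With the rebate, buyers effectively pay Pb = Ps − 49, where Ps is the price sellers receive.
Demand in terms of Ps becomes xd = 550 − 1(Ps − 49) = 599 - Ps. Setting this equal to supply: 599 - Ps = -402 + 6Ps, so Ps = 143.
Buyers pay Pb = 143 − 49 = 94; x' = -402 + 6·143 = 456.
The subsidy expands output by 456 − 414 = 42 past the efficient level; on those units the gap between marginal cost and willingness to pay runs from 0 up to 49.
DWL = ½ × 49 × 42 = 1029.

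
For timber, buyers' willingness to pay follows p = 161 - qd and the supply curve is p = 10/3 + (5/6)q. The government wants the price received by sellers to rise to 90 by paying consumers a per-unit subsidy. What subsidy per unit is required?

Required subsidy s = 33 per unit

At a seller price of 90, quantity supplied is -4 + 1.2·90 = 104.
Buyers absorb 104 only when they pay pb = 161 − 1·104 = 57.
s = ps − pb = 90 − 57 = 33.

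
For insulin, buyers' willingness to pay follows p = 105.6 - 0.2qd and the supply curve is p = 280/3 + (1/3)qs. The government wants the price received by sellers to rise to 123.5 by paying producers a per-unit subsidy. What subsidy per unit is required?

At a seller price of 123.5, quantity supplied is -280 + 3·123.5 = 90.5.
Buyers absorb 90.5 only when they pay pb = 105.6 − 0.2·90.5 = 87.5.
s = ps − pb = 123.5 − 87.5 = 36.

Required subsidy s = 36 per unit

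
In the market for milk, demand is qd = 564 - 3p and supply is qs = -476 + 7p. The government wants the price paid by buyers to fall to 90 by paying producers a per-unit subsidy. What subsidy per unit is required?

At a buyer price of 90, quantity demanded is 564 − 3·90 = 294.
Sellers supply 294 only when they receive ps with -476 + 7·ps = 294, i.e. ps = 110.
s = ps − pb = 110 − 90 = 20.

Required subsidy s = 20 per unit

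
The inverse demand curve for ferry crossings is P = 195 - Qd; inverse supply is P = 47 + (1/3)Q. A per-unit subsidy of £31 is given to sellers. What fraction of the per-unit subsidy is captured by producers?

Producer share = 0.25

Pre-subsidy: 195 - Q = 47 + (1/3)Q gives Q* = 111 and P* = 84.
With the subsidy, sellers receive Ps = Pb + 31 for each unit, where Pb is the price buyers pay.
On the curves, Pb = 195 - Q and Ps = 47 + (1/3)Q; the wedge Ps − Pb = 31 gives 47 + (1/3)Q − (195 - Q) = 31, so Q' = 134.25.
Then Pb = 195 − 1·134.25 = 60.75 and Ps = 47 + (1/3)·134.25 = 91.75.
Buyers' price falls by P* − Pb = 84 − 60.75 = 23.25; sellers' price rises by Ps − P* = 91.75 − 84 = 7.75.
So producers capture 7.75/31 = 0.25 of each unit of subsidy.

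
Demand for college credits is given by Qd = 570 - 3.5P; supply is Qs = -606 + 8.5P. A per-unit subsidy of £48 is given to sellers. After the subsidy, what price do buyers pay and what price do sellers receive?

Pre-subsidy: 570 - 3.5P = -606 + 8.5P gives P* = 98, Q* = 227.
With the subsidy, sellers receive Ps = Pb + 48 for each unit, where Pb is the price buyers pay.
Supply in terms of Pb becomes Qs = -606 + 8.5(Pb + 48) = -198 + 8.5Pb. Setting this equal to demand: 570 - 3.5Pb = -198 + 8.5Pb, so Pb = 64.
Sellers receive Ps = 64 + 48 = 112; Q' = 570 − 3.5·64 = 346.

Buyers pay £64; sellers receive £112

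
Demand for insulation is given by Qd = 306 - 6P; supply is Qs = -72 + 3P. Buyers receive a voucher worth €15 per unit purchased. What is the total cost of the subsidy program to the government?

Pre-subsidy: 306 - 6P = -72 + 3P gives P* = 42, Q* = 54.
With the rebate, buyers effectively pay Pb = Ps − 15, where Ps is the price sellers receive.
Demand in terms of Ps becomes Qd = 306 − 6(Ps − 15) = 396 - 6Ps. Setting this equal to supply: 396 - 6Ps = -72 + 3Ps, so Ps = 52.
Buyers pay Pb = 52 − 15 = 37; Q' = -72 + 3·52 = 84.
Government outlay = subsidy × quantity = 15 × 84 = 1260.

Government cost = €1260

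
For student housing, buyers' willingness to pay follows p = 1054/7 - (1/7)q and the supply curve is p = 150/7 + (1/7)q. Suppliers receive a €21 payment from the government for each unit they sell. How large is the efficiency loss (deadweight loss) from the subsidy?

Pre-subsidy: 1054/7 - (1/7)q = 150/7 + (1/7)q gives q* = 452 and p* = 86.
With the subsidy, sellers receive ps = pb + 21 for each unit, where pb is the price buyers pay.
On the curves, pb = 1054/7 - (1/7)q and ps = 150/7 + (1/7)q; the wedge ps − pb = 21 gives 150/7 + (1/7)q − (1054/7 - (1/7)q) = 21, so q' = 525.5.
Then pb = 1054/7 − (1/7)·525.5 = 75.5 and ps = 150/7 + (1/7)·525.5 = 96.5.
The subsidy expands output by 525.5 − 452 = 73.5 past the efficient level; on those units the gap between marginal cost and willingness to pay runs from 0 up to 21.
DWL = ½ × 21 × 73.5 = 771.75.

Deadweight loss = €771.75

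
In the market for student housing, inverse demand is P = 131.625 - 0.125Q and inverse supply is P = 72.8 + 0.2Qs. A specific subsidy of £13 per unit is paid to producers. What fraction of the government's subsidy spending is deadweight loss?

DWL / government spending = 20/221

Pre-subsidy: 131.625 - 0.125Q = 72.8 + 0.2Q gives Q* = 181 and P* = 109.
With the subsidy, sellers receive Ps = Pb + 13 for each unit, where Pb is the price buyers pay.
On the curves, Pb = 131.625 - 0.125Q and Ps = 72.8 + 0.2Q; the wedge Ps − Pb = 13 gives 72.8 + 0.2Q − (131.625 - 0.125Q) = 13, so Q' = 221.
Then Pb = 131.625 − 0.125·221 = 104 and Ps = 72.8 + 0.2·221 = 117.
ΔCS = ½(181 + 221)(109 − 104) = 1005; ΔPS = ½(181 + 221)(117 − 109) = 1608.
Government spending = 13 × 221 = 2873.
DWL = ½ × 13 × (221 − 181) = 260; fraction = 260 / 2873 = 20/221.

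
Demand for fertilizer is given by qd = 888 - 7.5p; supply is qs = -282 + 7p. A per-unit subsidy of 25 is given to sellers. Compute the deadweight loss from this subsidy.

Pre-subsidy: 888 - 7.5p = -282 + 7p gives p* = 2340/29, q* = 8202/29.
With the subsidy, sellers receive ps = pb + 25 for each unit, where pb is the price buyers pay.
Supply in terms of pb becomes qs = -282 + 7(pb + 25) = -107 + 7pb. Setting this equal to demand: 888 - 7.5pb = -107 + 7pb, so pb = 1990/29.
Sellers receive ps = 1990/29 + 25 = 2715/29; q' = 888 − 7.5·(1990/29) = 10827/29.
The subsidy expands output by 10827/29 − 8202/29 = 2625/29 past the efficient level; on those units the gap between marginal cost and willingness to pay runs from 0 up to 25.
DWL = ½ × 25 × 2625/29 = 65625/58.

Deadweight loss = 65625/58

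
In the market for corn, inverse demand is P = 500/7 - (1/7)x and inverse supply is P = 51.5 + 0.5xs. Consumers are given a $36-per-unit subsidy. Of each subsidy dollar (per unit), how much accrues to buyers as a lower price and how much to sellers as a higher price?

Buyers gain $8 per unit; sellers gain $28 per unit

Pre-subsidy: 500/7 - (1/7)x = 51.5 + 0.5x gives x* = 31 and P* = 67.
With the rebate, buyers effectively pay Pb = Ps − 36, where Ps is the price sellers receive.
On the curves, Pb = 500/7 - (1/7)x and Ps = 51.5 + 0.5x; the wedge Ps − Pb = 36 gives 51.5 + 0.5x − (500/7 - (1/7)x) = 36, so x' = 87.
Then Pb = 500/7 − (1/7)·87 = 59 and Ps = 51.5 + 0.5·87 = 95.
Buyers' price falls by P* − Pb = 67 − 59 = 8; sellers' price rises by Ps − P* = 95 − 67 = 28.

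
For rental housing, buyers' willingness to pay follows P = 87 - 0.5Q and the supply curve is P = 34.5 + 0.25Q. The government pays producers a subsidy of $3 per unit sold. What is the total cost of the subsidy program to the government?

Pre-subsidy: 87 - 0.5Q = 34.5 + 0.25Q gives Q* = 70 and P* = 52.
With the subsidy, sellers receive Ps = Pb + 3 for each unit, where Pb is the price buyers pay.
On the curves, Pb = 87 - 0.5Q and Ps = 34.5 + 0.25Q; the wedge Ps − Pb = 3 gives 34.5 + 0.25Q − (87 - 0.5Q) = 3, so Q' = 74.
Then Pb = 87 − 0.5·74 = 50 and Ps = 34.5 + 0.25·74 = 53.
Government outlay = subsidy × quantity = 3 × 74 = 222.

Government cost = $222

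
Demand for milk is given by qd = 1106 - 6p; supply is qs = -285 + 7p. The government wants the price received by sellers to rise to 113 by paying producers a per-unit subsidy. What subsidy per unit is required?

At a seller price of 113, quantity supplied is -285 + 7·113 = 506.
Buyers absorb 506 only when they pay pb with 1106 − 6·pb = 506, i.e. pb = 100.
s = ps − pb = 113 − 100 = 13.

Required subsidy s = 13 per unit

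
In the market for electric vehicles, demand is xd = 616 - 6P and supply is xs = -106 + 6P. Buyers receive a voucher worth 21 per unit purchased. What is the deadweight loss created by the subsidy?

Pre-subsidy: 616 - 6P = -106 + 6P gives P* = 361/6, x* = 255.
With the rebate, buyers effectively pay Pb = Ps − 21, where Ps is the price sellers receive.
Demand in terms of Ps becomes xd = 616 − 6(Ps − 21) = 742 - 6Ps. Setting this equal to supply: 742 - 6Ps = -106 + 6Ps, so Ps = 212/3.
Buyers pay Pb = 212/3 − 21 = 149/3; x' = -106 + 6·(212/3) = 318.
The subsidy expands output by 318 − 255 = 63 past the efficient level; on those units the gap between marginal cost and willingness to pay runs from 0 up to 21.
DWL = ½ × 21 × 63 = 661.5.

Deadweight loss = 661.5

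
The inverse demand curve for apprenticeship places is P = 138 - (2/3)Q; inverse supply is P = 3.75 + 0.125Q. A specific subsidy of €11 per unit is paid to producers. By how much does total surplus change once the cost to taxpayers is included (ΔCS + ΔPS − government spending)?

Net change in total surplus = -1452/19

Pre-subsidy: 138 - (2/3)Q = 3.75 + 0.125Q gives Q* = 3222/19 and P* = 474/19.
With the subsidy, sellers receive Ps = Pb + 11 for each unit, where Pb is the price buyers pay.
On the curves, Pb = 138 - (2/3)Q and Ps = 3.75 + 0.125Q; the wedge Ps − Pb = 11 gives 3.75 + 0.125Q − (138 - (2/3)Q) = 11, so Q' = 3486/19.
Then Pb = 138 − (2/3)·(3486/19) = 298/19 and Ps = 3.75 + 0.125·(3486/19) = 507/19.
ΔCS = ½(3222/19 + 3486/19)(474/19 − 298/19) = 590304/361; ΔPS = ½(3222/19 + 3486/19)(507/19 − 474/19) = 110682/361.
Government spending = 11 × 3486/19 = 38346/19.
Net change = 590304/361 + 110682/361 − 38346/19 = -1452/19. The loss equals the DWL triangle ½·11·264/19.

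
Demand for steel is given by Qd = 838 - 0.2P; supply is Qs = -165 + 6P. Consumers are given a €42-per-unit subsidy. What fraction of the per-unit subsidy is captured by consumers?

Pre-subsidy: 838 - 0.2P = -165 + 6P gives P* = 5015/31, Q* = 24975/31.
With the rebate, buyers effectively pay Pb = Ps − 42, where Ps is the price sellers receive.
Demand in terms of Ps becomes Qd = 838 − 0.2(Ps − 42) = 846.4 - 0.2Ps. Setting this equal to supply: 846.4 - 0.2Ps = -165 + 6Ps, so Ps = 5057/31.
Buyers pay Pb = 5057/31 − 42 = 3755/31; Q' = -165 + 6·(5057/31) = 25227/31.
Buyers' price falls by P* − Pb = 5015/31 − 3755/31 = 1260/31; sellers' price rises by Ps − P* = 5057/31 − 5015/31 = 42/31.
So consumers capture (1260/31)/42 = 30/31 of each unit of subsidy.

Consumer share = 30/31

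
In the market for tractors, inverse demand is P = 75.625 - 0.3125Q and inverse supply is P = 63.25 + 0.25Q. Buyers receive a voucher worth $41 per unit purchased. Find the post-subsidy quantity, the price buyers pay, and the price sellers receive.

Q' = 854/9; buyers pay 1655/36; sellers receive 3131/36

Pre-subsidy: 75.625 - 0.3125Q = 63.25 + 0.25Q gives Q* = 22 and P* = 68.75.
With the rebate, buyers effectively pay Pb = Ps − 41, where Ps is the price sellers receive.
On the curves, Pb = 75.625 - 0.3125Q and Ps = 63.25 + 0.25Q; the wedge Ps − Pb = 41 gives 63.25 + 0.25Q − (75.625 - 0.3125Q) = 41, so Q' = 854/9.
Then Pb = 75.625 − 0.3125·(854/9) = 1655/36 and Ps = 63.25 + 0.25·(854/9) = 3131/36.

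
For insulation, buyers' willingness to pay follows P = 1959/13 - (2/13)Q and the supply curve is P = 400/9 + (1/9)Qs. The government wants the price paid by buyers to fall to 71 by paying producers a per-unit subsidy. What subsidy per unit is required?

Required subsidy s = 31 per unit

At a buyer price of 71, quantity demanded is 979.5 − 6.5·71 = 518.
Sellers supply 518 only when they receive Ps = 400/9 + (1/9)·518 = 102.
s = Ps − Pb = 102 − 71 = 31.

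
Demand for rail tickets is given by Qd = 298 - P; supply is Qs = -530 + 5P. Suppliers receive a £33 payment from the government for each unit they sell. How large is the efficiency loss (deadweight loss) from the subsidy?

Pre-subsidy: 298 - P = -530 + 5P gives P* = 138, Q* = 160.
With the subsidy, sellers receive Ps = Pb + 33 for each unit, where Pb is the price buyers pay.
Supply in terms of Pb becomes Qs = -530 + 5(Pb + 33) = -365 + 5Pb. Setting this equal to demand: 298 - Pb = -365 + 5Pb, so Pb = 110.5.
Sellers receive Ps = 110.5 + 33 = 143.5; Q' = 298 − 1·110.5 = 187.5.
The subsidy expands output by 187.5 − 160 = 27.5 past the efficient level; on those units the gap between marginal cost and willingness to pay runs from 0 up to 33.
DWL = ½ × 33 × 27.5 = 453.75.

Deadweight loss = £453.75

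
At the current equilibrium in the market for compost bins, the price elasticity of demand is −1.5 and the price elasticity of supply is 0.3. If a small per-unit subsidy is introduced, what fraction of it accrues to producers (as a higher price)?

Producer share = 5/6

For a small subsidy around the equilibrium, the benefit split depends on the relative slopes, which at a point are proportional to the elasticities.
Buyer share = εs/(εs + |εd|) = 0.3/(0.3 + 1.5) = 1/6; seller share = |εd|/(εs + |εd|) = 5/6.
So producers capture 5/6 of the subsidy.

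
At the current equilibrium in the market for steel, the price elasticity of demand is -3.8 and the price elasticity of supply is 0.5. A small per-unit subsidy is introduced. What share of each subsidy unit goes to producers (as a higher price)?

For a small subsidy around the equilibrium, the benefit split depends on the relative slopes, which at a point are proportional to the elasticities.
Buyer share = εs/(εs + |εd|) = 0.5/(0.5 + 3.8) = 5/43; seller share = |εd|/(εs + |εd|) = 38/43.
So producers capture 38/43 of the subsidy.

Producer share = 38/43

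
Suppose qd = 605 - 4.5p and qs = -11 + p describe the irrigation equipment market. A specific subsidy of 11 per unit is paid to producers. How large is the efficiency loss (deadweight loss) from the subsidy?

Deadweight loss = 49.5

Pre-subsidy: 605 - 4.5p = -11 + p gives p* = 112, q* = 101.
With the subsidy, sellers receive ps = pb + 11 for each unit, where pb is the price buyers pay.
Supply in terms of pb becomes qs = -11 + 1(pb + 11) = 0 + pb. Setting this equal to demand: 605 - 4.5pb = 0 + pb, so pb = 110.
Sellers receive ps = 110 + 11 = 121; q' = 605 − 4.5·110 = 110.
The subsidy expands output by 110 − 101 = 9 past the efficient level; on those units the gap between marginal cost and willingness to pay runs from 0 up to 11.
DWL = ½ × 11 × 9 = 49.5.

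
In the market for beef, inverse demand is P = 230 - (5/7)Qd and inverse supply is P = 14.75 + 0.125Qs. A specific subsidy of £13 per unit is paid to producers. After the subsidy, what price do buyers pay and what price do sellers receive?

Pre-subsidy: 230 - (5/7)Q = 14.75 + 0.125Q gives Q* = 12054/47 and P* = 2200/47.
With the subsidy, sellers receive Ps = Pb + 13 for each unit, where Pb is the price buyers pay.
On the curves, Pb = 230 - (5/7)Q and Ps = 14.75 + 0.125Q; the wedge Ps − Pb = 13 gives 14.75 + 0.125Q − (230 - (5/7)Q) = 13, so Q' = 12782/47.
Then Pb = 230 − (5/7)·(12782/47) = 1680/47 and Ps = 14.75 + 0.125·(12782/47) = 2291/47.

Buyers pay 1680/47; sellers receive 2291/47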